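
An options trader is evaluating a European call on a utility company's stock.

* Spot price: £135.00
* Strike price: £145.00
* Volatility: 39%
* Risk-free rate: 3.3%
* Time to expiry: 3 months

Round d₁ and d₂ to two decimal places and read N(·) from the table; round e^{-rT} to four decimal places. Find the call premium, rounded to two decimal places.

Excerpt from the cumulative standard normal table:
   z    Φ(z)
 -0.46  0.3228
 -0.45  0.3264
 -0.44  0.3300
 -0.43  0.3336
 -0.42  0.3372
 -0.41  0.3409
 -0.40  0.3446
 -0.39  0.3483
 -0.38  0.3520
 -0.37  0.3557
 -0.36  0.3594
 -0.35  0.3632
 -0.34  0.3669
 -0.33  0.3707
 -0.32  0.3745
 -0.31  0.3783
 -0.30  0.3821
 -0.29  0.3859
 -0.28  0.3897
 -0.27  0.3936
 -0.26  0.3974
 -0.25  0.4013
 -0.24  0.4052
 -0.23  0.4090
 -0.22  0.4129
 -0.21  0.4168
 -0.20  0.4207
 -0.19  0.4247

T = 0.25;  σ√T = 0.1950
d₁ = [ln(135/145) + (0.033 + 0.39²/2)·0.25] / 0.1950 = [-0.0715 + 0.0273] / 0.1950 = -0.2266 ≈ -0.23
d₂ = d₁ − σ√T = -0.2266 − 0.1950 = -0.4216 ≈ -0.42
exp(−rT) = exp(−0.033·0.25) = 0.9918
N(d₁) = N(-0.23) = 0.4090;  N(d₂) = N(-0.42) = 0.3372
C = 135·0.4090 − 145·0.9918·0.3372 = 55.2150 − 48.4931 = 6.7219

£6.72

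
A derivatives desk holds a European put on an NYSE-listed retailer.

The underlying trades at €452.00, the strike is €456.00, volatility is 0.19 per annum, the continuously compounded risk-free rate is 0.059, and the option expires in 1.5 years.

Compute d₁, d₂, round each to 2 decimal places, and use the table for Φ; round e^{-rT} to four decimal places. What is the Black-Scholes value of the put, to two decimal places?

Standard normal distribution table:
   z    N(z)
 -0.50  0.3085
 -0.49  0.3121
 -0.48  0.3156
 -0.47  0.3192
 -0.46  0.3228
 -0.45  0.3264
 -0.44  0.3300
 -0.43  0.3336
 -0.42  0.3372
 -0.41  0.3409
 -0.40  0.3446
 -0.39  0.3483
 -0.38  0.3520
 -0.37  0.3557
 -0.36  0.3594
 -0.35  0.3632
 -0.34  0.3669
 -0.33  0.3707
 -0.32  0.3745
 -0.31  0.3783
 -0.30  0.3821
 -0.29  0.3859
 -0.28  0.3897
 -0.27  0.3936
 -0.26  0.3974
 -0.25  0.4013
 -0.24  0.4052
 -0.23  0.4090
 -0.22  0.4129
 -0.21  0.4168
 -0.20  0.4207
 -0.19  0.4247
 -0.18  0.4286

σ√T = 0.19·√1.5 = 0.2327
d₁ = [ln(452/456) + (0.059 + 0.19²/2)·1.5] / 0.2327 = [-0.0088 + 0.1156] / 0.2327 = 0.4588 which rounds to 0.46
d₂ = d₁ − σ√T = 0.4588 − 0.2327 = 0.2261 which rounds to 0.23
e^(−rT) = e^(−0.059·1.5) = 0.9153
P = 456·0.9153·N(-0.23) − 452·N(-0.46) = 456·0.9153·0.4090 − 452·0.3228 = 170.7071 − 145.9056 = 24.8015

€24.80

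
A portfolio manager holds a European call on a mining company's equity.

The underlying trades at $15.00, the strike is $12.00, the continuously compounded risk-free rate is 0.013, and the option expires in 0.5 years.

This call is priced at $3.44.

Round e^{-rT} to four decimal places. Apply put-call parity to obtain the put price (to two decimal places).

$0.36

exp(−rT) = exp(−0.013·0.5) = 0.9935
Put-call parity: C − P = S − K·e^(−rT) = 15 − 12·0.9935 = 15 − 11.9220 = 3.0780
P = C − (C − P) = 3.44 − (3.0780) = 0.3620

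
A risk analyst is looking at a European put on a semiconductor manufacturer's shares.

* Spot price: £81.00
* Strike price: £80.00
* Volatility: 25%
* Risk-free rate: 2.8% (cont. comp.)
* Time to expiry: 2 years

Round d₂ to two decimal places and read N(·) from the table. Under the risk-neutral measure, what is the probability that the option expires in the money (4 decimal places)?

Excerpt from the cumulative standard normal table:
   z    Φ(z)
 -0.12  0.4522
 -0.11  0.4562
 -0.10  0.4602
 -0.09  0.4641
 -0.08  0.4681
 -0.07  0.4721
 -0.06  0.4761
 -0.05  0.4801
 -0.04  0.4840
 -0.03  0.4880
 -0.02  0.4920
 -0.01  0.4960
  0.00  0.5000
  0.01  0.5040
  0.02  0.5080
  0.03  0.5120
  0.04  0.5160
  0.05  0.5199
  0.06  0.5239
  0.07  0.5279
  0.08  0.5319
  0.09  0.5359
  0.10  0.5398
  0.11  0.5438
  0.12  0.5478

0.4920

σ√T = 0.25·√2 = 0.3536
d₁ = [ln(81/80) + (0.028 + 0.25²/2)·2] / 0.3536 = [0.0124 + 0.1185] / 0.3536 = 0.3703 → 0.37
d₂ = d₁ − σ√T = 0.3703 − 0.3536 = 0.0168 → 0.02
Pr(exercise) under Q = N(−d₂) = N(-0.02) = 0.4920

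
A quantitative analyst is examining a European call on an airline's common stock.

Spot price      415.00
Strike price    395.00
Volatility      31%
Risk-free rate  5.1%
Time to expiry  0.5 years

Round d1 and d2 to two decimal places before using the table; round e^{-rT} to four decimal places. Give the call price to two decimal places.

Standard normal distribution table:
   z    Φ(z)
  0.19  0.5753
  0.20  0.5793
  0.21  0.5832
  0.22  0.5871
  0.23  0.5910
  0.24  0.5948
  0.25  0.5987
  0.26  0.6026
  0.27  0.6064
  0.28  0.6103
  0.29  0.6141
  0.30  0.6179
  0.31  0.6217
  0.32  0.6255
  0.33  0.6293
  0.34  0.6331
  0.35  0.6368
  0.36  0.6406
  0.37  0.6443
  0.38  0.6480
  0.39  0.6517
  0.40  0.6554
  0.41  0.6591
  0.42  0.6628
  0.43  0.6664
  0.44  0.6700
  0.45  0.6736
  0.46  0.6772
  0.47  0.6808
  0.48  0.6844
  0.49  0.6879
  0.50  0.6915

T = 0.5;  σ√T = 0.2192
ln(S/K) + (r + σ²/2)T = ln(415/395) + (0.051 + 0.31²/2)·0.5 = 0.0494 + 0.0495 = 0.0989
d₁ = 0.0989 / 0.2192 = 0.4513 ≈ 0.45
d₂ = d₁ − σ√T = 0.4513 − 0.2192 = 0.2321 ≈ 0.23
e^(−rT) = e^(−0.051·0.5) = 0.9748
N(d₁) = N(0.45) = 0.6736;  N(d₂) = N(0.23) = 0.5910
C = 415·0.6736 − 395·0.9748·0.5910 = 279.5440 − 227.5622 = 51.9818

51.98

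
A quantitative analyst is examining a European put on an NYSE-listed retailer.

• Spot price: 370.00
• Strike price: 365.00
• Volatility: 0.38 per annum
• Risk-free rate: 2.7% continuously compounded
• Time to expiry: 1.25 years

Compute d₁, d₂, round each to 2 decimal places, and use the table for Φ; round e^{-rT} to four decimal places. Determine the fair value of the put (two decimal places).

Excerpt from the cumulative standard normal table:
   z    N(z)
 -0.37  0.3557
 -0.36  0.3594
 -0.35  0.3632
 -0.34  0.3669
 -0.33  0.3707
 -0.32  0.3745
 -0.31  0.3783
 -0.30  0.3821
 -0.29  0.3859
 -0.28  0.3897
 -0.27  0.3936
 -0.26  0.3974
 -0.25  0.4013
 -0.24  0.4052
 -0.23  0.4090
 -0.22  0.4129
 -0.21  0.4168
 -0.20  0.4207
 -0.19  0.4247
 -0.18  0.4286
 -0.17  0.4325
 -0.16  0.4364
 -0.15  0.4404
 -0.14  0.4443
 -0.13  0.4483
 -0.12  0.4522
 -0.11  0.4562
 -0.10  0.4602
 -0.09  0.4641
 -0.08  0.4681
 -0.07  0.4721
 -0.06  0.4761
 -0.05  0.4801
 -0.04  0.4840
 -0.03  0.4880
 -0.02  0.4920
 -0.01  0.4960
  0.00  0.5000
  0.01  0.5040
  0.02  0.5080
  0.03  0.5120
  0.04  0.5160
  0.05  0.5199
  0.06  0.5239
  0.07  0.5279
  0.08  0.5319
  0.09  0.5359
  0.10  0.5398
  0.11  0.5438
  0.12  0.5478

σ√T = 0.38 × 1.1180 = 0.4249
d₁ = [ln(370/365) + (0.027 + 0.38²/2)·1.25] / 0.4249 = [0.0136 + 0.1240] / 0.4249 = 0.3239 → 0.32
d₂ = d₁ − σ√T = 0.3239 − 0.4249 = -0.1010 → -0.10
e^(−rT) = e^(−0.027·1.25) = 0.9668
N(−d₂) = N(0.10) = 0.5398;  N(−d₁) = N(-0.32) = 0.3745
P = 365·0.9668·0.5398 − 370·0.3745 = 190.4857 − 138.5650 = 51.9207

51.92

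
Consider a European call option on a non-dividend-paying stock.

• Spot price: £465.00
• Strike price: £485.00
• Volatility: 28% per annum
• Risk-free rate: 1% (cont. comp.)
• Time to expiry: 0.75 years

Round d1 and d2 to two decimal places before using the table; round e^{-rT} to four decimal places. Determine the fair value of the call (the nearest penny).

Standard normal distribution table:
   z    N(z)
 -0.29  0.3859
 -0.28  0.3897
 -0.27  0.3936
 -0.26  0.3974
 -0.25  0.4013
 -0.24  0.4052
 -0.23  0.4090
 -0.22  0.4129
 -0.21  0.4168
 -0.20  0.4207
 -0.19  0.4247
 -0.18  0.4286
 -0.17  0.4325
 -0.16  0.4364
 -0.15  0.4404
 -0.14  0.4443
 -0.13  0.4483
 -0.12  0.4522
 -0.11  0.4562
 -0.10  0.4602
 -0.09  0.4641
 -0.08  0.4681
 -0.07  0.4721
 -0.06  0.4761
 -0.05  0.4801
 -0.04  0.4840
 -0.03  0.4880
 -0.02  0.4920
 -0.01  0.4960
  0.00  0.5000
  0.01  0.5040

σ√T = 0.28 × 0.8660 = 0.2425
d₁ = [ln(465/485) + (0.01 + ½·0.28²)·0.75] / (σ√T) = (-0.0421 + 0.0369) / 0.2425 = -0.0215 ≈ -0.02
d₂ = -0.0215 − 0.2425 = -0.2640 ≈ -0.26
e^(−rT) = e^(−0.01·0.75) = 0.9925
C = 465·N(-0.02) − 485·0.9925·N(-0.26) = 465·0.4920 − 485·0.9925·0.3974 = 228.7800 − 191.2935 = 37.4865

£37.49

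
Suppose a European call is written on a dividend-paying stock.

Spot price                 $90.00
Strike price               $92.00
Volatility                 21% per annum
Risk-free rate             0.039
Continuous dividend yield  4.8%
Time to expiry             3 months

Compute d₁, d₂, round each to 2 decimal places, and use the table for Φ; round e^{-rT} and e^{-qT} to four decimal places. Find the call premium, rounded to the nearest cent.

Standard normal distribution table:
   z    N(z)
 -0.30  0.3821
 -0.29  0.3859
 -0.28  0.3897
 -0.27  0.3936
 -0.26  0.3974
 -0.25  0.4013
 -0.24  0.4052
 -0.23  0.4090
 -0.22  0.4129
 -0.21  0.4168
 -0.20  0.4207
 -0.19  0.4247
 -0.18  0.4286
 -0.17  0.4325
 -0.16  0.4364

σ√T = 0.21·√0.25 = 0.1050
d₁ = [ln(90/92) + (0.039 − 0.048 + 0.21²/2)·0.25] / 0.1050 = [-0.0220 + 0.0033] / 0.1050 = -0.1783 → -0.18
d₂ = d₁ − σ√T = -0.1783 − 0.1050 = -0.2833 → -0.28
e^(−qT) = e^(−0.048·0.25) = 0.9881;  e^(−rT) = e^(−0.039·0.25) = 0.9903
N(d₁) = N(-0.18) = 0.4286;  N(d₂) = N(-0.28) = 0.3897
C = 90·0.9881·0.4286 − 92·0.9903·0.3897 = 38.1150 − 35.5046 = 2.6103

$2.61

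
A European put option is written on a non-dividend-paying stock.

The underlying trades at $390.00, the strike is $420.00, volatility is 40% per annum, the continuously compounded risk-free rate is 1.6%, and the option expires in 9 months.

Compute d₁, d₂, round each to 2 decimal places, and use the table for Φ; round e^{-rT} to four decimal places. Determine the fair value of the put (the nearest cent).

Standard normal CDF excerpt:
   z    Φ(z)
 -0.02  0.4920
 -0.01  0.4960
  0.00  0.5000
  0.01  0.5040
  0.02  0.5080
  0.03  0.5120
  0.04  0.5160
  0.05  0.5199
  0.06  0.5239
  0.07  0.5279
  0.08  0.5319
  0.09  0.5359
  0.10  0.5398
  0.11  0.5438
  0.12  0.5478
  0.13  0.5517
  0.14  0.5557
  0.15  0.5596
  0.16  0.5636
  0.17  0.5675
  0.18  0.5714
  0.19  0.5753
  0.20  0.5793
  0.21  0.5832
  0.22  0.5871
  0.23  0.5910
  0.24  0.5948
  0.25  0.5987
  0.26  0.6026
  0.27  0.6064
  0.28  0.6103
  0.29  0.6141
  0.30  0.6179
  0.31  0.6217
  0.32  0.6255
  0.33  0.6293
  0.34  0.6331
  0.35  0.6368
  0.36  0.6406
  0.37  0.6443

T = 0.75;  σ√T = 0.3464
d₁ = [ln(390/420) + (0.016 + 0.4²/2)·0.75] / 0.3464 = [-0.0741 + 0.0720] / 0.3464 = -0.0061 which rounds to -0.01
d₂ = d₁ − σ√T = -0.0061 − 0.3464 = -0.3525 which rounds to -0.35
exp(−rT) = exp(−0.016·0.75) = 0.9881
P = 420·0.9881·N(0.35) − 390·N(0.01) = 420·0.9881·0.6368 − 390·0.5040 = 264.2733 − 196.5600 = 67.7133

$67.71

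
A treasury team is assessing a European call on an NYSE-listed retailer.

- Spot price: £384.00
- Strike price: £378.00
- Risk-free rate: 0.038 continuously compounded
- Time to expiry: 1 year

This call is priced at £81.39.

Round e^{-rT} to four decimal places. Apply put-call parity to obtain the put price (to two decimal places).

e^(−rT) = e^(−0.038·1) = 0.9627
Put-call parity: C − P = S − K·e^(−rT) = 384 − 378·0.9627 = 384 − 363.9006 = 20.0994
P = C − (C − P) = 81.39 − (20.0994) = 61.2906

£61.29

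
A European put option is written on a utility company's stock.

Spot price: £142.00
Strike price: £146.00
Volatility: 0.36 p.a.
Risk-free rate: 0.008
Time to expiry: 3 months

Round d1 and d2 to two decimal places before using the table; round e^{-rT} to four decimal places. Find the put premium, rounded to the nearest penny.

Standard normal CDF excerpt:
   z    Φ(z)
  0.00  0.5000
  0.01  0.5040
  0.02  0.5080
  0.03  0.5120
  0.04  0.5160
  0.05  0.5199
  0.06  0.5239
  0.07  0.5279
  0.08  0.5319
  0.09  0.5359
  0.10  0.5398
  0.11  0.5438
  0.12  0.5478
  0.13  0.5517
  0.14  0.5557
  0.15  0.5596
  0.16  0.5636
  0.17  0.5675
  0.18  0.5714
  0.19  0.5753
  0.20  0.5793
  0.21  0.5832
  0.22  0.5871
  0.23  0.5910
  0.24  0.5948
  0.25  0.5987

σ√T = 0.36 × 0.5000 = 0.1800
d₁ = [ln(142/146) + (0.008 + 0.36²/2)·0.25] / 0.1800 = [-0.0278 + 0.0182] / 0.1800 = -0.0532 → -0.05
d₂ = d₁ − σ√T = -0.0532 − 0.1800 = -0.2332 → -0.23
exp(−rT) = exp(−0.008·0.25) = 0.9980
N(−d₂) = N(0.23) = 0.5910;  N(−d₁) = N(0.05) = 0.5199
P = 146·0.9980·0.5910 − 142·0.5199 = 86.1134 − 73.8258 = 12.2876

£12.29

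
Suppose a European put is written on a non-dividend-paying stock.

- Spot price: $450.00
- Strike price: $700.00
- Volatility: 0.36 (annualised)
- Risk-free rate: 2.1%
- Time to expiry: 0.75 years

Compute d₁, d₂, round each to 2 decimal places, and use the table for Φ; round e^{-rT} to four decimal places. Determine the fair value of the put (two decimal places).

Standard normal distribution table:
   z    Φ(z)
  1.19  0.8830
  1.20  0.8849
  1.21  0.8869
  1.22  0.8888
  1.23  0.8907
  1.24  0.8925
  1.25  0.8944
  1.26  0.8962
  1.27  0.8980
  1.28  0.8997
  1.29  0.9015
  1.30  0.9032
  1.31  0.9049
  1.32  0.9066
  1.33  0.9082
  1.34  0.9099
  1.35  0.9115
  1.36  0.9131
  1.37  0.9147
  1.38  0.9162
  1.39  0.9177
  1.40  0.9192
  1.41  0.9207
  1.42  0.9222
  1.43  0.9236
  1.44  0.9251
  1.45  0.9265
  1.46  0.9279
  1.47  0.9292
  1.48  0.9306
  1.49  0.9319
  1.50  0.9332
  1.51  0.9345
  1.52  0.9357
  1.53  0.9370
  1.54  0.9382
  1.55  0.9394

$245.67

σ√T = 0.36 × 0.8660 = 0.3118
d₁ = [ln(450/700) + (0.021 + 0.36²/2)·0.75] / 0.3118 = [-0.4418 + 0.0644] / 0.3118 = -1.2108 ≈ -1.21
d₂ = d₁ − σ√T = -1.2108 − 0.3118 = -1.5225 ≈ -1.52
exp(−rT) = exp(−0.021·0.75) = 0.9844
N(−d₂) = N(1.52) = 0.9357;  N(−d₁) = N(1.21) = 0.8869
P = 700·0.9844·0.9357 − 450·0.8869 = 644.7722 − 399.1050 = 245.6672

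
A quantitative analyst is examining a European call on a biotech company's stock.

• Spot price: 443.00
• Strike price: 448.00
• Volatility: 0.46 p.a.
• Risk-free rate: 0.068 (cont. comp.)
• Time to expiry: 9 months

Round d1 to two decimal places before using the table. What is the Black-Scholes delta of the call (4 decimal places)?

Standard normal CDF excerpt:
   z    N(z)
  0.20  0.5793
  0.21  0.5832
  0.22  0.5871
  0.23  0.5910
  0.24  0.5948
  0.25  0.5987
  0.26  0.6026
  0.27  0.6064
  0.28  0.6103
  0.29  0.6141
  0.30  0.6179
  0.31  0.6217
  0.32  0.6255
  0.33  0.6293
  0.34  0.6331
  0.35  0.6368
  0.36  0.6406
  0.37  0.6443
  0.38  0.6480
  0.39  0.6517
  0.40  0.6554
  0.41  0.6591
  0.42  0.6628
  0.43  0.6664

0.6179

σ√T = 0.46 × 0.8660 = 0.3984
d₁ = [ln(443/448) + (0.068 + 0.46²/2)·0.75] / 0.3984 = [-0.0112 + 0.1304] / 0.3984 = 0.2990 ≈ 0.30
N(d₁) = N(0.30) = 0.6179
Δ_call = N(d₁) = 0.6179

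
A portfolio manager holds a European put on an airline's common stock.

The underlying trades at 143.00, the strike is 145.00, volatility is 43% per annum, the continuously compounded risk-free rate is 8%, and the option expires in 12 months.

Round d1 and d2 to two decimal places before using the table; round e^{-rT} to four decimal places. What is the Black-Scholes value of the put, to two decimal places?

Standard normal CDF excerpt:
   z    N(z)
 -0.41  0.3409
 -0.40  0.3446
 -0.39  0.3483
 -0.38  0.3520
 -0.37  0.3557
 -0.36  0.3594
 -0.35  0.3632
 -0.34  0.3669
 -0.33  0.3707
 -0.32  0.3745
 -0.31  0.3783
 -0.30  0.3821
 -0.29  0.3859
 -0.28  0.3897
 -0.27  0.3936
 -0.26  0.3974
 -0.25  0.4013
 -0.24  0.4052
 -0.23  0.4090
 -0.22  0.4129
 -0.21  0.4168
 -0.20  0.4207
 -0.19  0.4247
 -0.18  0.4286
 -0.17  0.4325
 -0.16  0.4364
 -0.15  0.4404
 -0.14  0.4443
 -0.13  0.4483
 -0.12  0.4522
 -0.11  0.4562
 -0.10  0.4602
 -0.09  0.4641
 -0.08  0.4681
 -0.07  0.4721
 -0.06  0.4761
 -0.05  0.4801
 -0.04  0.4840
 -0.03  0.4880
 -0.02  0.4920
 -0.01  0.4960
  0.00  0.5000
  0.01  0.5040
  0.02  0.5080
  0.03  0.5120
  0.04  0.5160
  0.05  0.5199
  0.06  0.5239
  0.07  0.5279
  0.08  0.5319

19.26

T = 1;  σ√T = 0.4300
ln(S/K) + (r + σ²/2)T = ln(143/145) + (0.08 + 0.43²/2)·1 = -0.0139 + 0.1724 = 0.1586
d₁ = 0.1586 / 0.4300 = 0.3687 ⇒ 0.37
d₂ = d₁ − σ√T = 0.3687 − 0.4300 = -0.0613 ⇒ -0.06
exp(−rT) = exp(−0.08·1) = 0.9231
N(−d₂) = N(0.06) = 0.5239;  N(−d₁) = N(-0.37) = 0.3557
P = 145·0.9231·0.5239 − 143·0.3557 = 70.1238 − 50.8651 = 19.2587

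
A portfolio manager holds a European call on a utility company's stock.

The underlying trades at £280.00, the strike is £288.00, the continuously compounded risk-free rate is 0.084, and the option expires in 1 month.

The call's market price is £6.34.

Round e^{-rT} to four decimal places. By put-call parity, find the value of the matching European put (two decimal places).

e^(−rT) = e^(−0.084·0.08333) = 0.9930
Put-call parity: C − P = S − K·e^(−rT) = 280 − 288·0.9930 = 280 − 285.9840 = -5.9840
P = C − (C − P) = 6.34 − (-5.9840) = 12.3240

£12.32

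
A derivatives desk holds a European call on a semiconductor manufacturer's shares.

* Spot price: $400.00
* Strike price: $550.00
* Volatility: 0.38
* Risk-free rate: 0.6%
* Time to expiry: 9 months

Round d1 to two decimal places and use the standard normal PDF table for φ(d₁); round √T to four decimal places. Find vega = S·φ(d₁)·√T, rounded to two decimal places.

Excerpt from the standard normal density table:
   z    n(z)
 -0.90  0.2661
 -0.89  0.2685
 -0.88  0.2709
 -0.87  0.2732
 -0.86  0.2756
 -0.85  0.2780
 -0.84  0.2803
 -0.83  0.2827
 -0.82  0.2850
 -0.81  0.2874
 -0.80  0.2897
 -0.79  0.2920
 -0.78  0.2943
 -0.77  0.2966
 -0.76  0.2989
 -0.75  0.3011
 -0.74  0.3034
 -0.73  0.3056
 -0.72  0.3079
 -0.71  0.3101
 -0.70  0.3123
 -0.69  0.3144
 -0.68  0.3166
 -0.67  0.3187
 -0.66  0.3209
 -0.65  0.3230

101.15

T = 0.75;  σ√T = 0.3291
d₁ = [ln(400/550) + (0.006 + 0.38²/2)·0.75] / 0.3291 = [-0.3185 + 0.0587] / 0.3291 = -0.7895 which rounds to -0.79
√T = √0.75 = 0.8660
φ(d₁) = φ(-0.79) = 0.2920
vega = S·φ(d₁)·√T = 400·0.2920·0.8660 = 101.1488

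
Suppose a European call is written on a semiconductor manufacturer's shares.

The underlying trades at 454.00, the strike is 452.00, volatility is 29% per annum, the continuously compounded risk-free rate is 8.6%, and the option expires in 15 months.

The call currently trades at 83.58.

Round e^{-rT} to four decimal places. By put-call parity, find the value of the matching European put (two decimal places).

e^(−rT) = e^(−0.086·1.25) = 0.8981
Put-call parity: C − P = S − K·e^(−rT) = 454 − 452·0.8981 = 454 − 405.9412 = 48.0588
P = C − (C − P) = 83.58 − (48.0588) = 35.5212

35.52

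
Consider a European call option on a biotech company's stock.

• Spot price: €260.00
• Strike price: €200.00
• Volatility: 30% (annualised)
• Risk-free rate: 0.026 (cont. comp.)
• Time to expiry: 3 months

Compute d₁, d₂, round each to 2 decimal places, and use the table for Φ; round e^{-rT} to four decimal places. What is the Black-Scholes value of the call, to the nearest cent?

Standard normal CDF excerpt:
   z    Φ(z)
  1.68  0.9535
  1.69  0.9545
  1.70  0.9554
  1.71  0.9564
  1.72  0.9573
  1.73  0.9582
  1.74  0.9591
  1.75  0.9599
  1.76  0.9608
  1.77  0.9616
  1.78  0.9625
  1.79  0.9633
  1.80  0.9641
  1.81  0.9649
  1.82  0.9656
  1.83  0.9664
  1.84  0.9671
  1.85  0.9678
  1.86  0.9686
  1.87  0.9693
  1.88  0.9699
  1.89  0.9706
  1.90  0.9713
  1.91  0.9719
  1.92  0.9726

σ√T = 0.3·√0.25 = 0.1500
d₁ = [ln(260/200) + (0.026 + 0.3²/2)·0.25] / 0.1500 = [0.2624 + 0.0177] / 0.1500 = 1.8674 ≈ 1.87
d₂ = d₁ − σ√T = 1.8674 − 0.1500 = 1.7174 ≈ 1.72
e^(−rT) = e^(−0.026·0.25) = 0.9935
C = 260·N(1.87) − 200·0.9935·N(1.72) = 260·0.9693 − 200·0.9935·0.9573 = 252.0180 − 190.2155 = 61.8025

€61.80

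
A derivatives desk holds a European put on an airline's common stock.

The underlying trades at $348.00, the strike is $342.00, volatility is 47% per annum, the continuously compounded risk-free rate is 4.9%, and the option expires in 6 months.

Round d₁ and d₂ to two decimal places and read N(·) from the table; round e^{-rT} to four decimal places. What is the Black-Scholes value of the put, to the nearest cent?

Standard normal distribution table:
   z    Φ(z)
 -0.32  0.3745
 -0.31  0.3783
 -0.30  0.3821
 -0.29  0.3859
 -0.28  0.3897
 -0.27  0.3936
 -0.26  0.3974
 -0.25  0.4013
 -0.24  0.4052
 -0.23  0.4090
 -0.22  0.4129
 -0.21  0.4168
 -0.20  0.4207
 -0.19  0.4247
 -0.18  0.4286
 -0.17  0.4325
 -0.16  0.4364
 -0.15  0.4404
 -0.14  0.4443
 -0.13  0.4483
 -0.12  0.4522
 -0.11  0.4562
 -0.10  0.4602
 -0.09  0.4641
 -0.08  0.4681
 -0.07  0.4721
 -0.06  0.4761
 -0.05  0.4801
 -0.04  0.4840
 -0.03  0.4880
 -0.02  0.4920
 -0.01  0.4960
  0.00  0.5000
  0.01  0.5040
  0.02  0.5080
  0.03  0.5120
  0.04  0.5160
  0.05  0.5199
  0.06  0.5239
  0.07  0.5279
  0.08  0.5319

$37.91

T = 0.5;  σ√T = 0.3323
d₁ = [ln(348/342) + (0.049 + ½·0.47²)·0.5] / (σ√T) = (0.0174 + 0.0797) / 0.3323 = 0.2922 → 0.29
d₂ = 0.2922 − 0.3323 = -0.0401 → -0.04
exp(−rT) = exp(−0.049·0.5) = 0.9758
N(−d₂) = N(0.04) = 0.5160;  N(−d₁) = N(-0.29) = 0.3859
P = 342·0.9758·0.5160 − 348·0.3859 = 172.2014 − 134.2932 = 37.9082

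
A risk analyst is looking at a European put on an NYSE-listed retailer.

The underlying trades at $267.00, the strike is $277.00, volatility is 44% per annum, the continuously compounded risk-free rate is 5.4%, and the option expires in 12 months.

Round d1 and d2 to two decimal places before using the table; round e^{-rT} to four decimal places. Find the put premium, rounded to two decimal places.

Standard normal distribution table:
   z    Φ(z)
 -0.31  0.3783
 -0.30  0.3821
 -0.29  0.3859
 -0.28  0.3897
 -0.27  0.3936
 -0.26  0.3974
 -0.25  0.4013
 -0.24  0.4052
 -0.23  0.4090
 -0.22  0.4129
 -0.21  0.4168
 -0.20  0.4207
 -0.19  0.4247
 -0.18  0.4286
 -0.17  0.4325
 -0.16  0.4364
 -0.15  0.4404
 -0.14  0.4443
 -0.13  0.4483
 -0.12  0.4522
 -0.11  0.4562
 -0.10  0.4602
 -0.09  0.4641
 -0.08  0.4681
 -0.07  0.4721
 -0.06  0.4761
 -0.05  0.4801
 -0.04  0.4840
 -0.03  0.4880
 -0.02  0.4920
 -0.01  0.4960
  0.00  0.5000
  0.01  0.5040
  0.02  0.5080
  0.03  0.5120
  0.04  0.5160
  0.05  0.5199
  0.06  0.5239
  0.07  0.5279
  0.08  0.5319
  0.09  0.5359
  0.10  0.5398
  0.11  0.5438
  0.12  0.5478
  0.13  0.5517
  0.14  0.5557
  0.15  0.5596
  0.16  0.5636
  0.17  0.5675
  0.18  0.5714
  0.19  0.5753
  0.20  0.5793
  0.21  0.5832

σ√T = 0.44·√1 = 0.4400
d₁ = [ln(267/277) + (0.054 + ½·0.44²)·1] / (σ√T) = (-0.0368 + 0.1508) / 0.4400 = 0.2592 ⇒ 0.26
d₂ = 0.2592 − 0.4400 = -0.1808 ⇒ -0.18
e^(−rT) = e^(−0.054·1) = 0.9474
P = 277·0.9474·N(0.18) − 267·N(-0.26) = 277·0.9474·0.5714 − 267·0.3974 = 149.9524 − 106.1058 = 43.8466

$43.85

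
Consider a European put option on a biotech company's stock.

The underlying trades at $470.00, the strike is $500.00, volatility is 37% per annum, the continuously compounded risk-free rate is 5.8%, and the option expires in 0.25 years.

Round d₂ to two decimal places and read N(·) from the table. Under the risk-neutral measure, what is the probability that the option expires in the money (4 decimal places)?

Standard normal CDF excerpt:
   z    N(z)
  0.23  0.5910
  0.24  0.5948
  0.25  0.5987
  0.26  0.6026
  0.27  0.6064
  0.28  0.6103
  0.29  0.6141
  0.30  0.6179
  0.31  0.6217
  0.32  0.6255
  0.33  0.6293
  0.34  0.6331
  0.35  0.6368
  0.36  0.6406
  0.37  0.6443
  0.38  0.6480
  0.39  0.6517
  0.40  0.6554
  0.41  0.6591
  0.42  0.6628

0.6368

σ√T = 0.37 × 0.5000 = 0.1850
ln(S/K) + (r + σ²/2)T = ln(470/500) + (0.058 + 0.37²/2)·0.25 = -0.0619 + 0.0316 = -0.0303
d₁ = -0.0303 / 0.1850 = -0.1636 ≈ -0.16
d₂ = d₁ − σ√T = -0.1636 − 0.1850 = -0.3486 ≈ -0.35
Risk-neutral Pr[S_T < K] = N(−d₂) = N(0.35) = 0.6368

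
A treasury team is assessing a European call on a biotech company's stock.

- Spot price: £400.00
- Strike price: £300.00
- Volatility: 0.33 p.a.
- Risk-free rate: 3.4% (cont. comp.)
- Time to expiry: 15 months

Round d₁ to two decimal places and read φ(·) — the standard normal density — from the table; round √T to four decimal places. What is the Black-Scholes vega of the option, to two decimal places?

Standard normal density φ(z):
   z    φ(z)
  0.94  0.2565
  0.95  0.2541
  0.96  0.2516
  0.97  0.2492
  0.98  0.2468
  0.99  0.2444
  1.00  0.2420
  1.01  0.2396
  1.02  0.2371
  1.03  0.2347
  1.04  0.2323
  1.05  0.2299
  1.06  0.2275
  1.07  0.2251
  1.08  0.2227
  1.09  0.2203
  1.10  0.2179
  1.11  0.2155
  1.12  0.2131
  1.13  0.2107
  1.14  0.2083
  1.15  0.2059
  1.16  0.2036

99.59

σ√T = 0.33 × 1.1180 = 0.3690
d₁ = [ln(400/300) + (0.034 + ½·0.33²)·1.25] / (σ√T) = (0.2877 + 0.1106) / 0.3690 = 1.0794 ⇒ 1.08
√T = √1.25 = 1.1180
φ(d₁) = φ(1.08) = 0.2227
vega = S·φ(d₁)·√T = 400·0.2227·1.1180 = 99.5914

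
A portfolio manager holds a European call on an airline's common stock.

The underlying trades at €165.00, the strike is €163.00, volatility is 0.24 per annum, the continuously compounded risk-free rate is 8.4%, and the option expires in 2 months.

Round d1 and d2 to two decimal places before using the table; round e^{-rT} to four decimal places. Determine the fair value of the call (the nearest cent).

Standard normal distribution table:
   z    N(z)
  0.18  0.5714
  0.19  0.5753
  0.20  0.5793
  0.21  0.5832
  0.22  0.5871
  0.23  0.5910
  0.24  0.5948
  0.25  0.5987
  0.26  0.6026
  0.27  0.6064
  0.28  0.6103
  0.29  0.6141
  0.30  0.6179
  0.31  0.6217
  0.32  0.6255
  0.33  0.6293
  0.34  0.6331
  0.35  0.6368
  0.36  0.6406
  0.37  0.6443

€8.84

T = 0.1667;  σ√T = 0.0980
ln(S/K) + (r + σ²/2)T = ln(165/163) + (0.084 + 0.24²/2)·0.1667 = 0.0122 + 0.0188 = 0.0310
d₁ = 0.0310 / 0.0980 = 0.3163 ⇒ 0.32
d₂ = d₁ − σ√T = 0.3163 − 0.0980 = 0.2184 ⇒ 0.22
exp(−rT) = exp(−0.084·0.1667) = 0.9861
N(d₁) = N(0.32) = 0.6255;  N(d₂) = N(0.22) = 0.5871
C = 165·0.6255 − 163·0.9861·0.5871 = 103.2075 − 94.3671 = 8.8404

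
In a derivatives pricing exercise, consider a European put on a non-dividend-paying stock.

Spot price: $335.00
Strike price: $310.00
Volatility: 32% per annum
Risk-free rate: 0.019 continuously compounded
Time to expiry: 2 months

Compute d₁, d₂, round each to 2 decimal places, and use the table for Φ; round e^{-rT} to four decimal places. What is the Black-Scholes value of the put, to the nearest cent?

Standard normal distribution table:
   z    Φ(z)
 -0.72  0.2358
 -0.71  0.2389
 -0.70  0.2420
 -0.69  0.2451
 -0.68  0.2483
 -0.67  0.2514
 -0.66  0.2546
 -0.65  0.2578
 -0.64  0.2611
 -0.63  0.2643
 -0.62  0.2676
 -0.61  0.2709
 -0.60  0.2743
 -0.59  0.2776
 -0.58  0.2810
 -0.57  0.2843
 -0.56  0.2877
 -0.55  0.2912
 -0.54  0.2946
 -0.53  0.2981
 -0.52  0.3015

σ√T = 0.32 × 0.4082 = 0.1306
d₁ = [ln(335/310) + (0.019 + ½·0.32²)·0.1667] / (σ√T) = (0.0776 + 0.0117) / 0.1306 = 0.6832 → 0.68
d₂ = 0.6832 − 0.1306 = 0.5526 → 0.55
e^(−rT) = e^(−0.019·0.1667) = 0.9968
P = 310·0.9968·N(-0.55) − 335·N(-0.68) = 310·0.9968·0.2912 − 335·0.2483 = 89.9831 − 83.1805 = 6.8026

$6.80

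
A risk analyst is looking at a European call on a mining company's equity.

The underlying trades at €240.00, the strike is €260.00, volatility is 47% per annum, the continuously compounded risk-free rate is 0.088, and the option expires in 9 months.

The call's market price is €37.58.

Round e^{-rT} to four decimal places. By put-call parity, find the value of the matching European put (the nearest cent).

€40.97

exp(−rT) = exp(−0.088·0.75) = 0.9361
Put-call parity: C − P = S − K·e^(−rT) = 240 − 260·0.9361 = 240 − 243.3860 = -3.3860
P = C − (C − P) = 37.58 − (-3.3860) = 40.9660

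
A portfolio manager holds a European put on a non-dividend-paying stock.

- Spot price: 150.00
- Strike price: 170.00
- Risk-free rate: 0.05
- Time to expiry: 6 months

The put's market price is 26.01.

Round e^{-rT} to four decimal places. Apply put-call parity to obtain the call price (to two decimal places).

10.21

exp(−rT) = exp(−0.05·0.5) = 0.9753
Put-call parity: C − P = S − K·e^(−rT) = 150 − 170·0.9753 = 150 − 165.8010 = -15.8010
C = P + (C − P) = 26.01 + (-15.8010) = 10.2090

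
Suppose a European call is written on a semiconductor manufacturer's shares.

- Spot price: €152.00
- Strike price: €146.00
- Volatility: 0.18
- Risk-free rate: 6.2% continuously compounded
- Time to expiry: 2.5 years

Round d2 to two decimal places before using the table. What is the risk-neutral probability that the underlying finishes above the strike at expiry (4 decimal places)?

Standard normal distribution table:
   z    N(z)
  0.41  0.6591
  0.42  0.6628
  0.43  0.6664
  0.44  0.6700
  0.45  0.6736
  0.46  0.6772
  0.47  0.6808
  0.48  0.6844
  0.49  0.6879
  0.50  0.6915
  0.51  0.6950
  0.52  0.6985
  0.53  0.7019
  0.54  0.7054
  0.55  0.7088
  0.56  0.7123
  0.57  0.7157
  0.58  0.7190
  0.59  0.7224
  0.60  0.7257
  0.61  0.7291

σ√T = 0.18·√2.5 = 0.2846
d₁ = [ln(152/146) + (0.062 + ½·0.18²)·2.5] / (σ√T) = (0.0403 + 0.1955) / 0.2846 = 0.8284 ⇒ 0.83
d₂ = 0.8284 − 0.2846 = 0.5438 ⇒ 0.54
Risk-neutral Pr[S_T > K] = N(d₂) = N(0.54) = 0.7054

0.7054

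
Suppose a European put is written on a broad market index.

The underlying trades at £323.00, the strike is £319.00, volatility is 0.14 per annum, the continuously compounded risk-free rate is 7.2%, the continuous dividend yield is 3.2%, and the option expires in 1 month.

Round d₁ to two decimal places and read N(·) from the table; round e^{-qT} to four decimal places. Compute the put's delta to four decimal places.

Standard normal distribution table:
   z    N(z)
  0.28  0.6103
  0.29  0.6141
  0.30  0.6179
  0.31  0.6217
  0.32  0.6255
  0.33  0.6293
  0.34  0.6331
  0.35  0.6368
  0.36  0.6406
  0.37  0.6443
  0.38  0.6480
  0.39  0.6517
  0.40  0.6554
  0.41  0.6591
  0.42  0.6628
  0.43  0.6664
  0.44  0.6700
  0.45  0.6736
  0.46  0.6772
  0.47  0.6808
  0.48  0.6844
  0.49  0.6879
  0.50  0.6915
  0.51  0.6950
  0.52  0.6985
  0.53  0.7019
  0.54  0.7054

-0.3400

σ√T = 0.14·√0.08333 = 0.0404
d₁ = [ln(323/319) + (0.072 − 0.032 + 0.14²/2)·0.08333] / 0.0404 = [0.0125 + 0.0041] / 0.0404 = 0.4110 which rounds to 0.41
N(d₁) = N(0.41) = 0.6591
Δ_put = e^(−qT)·(N(d₁) − 1) = 0.9973·(0.6591 − 1) = -0.3400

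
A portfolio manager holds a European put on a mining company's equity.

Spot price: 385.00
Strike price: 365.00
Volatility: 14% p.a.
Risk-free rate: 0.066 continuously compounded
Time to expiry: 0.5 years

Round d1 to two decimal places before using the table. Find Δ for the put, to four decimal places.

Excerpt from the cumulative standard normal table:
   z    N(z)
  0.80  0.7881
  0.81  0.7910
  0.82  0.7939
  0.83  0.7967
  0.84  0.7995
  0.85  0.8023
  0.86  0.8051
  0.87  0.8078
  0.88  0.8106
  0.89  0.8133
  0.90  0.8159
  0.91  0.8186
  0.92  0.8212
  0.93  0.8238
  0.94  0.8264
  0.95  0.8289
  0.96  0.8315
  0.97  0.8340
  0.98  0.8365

-0.1788

T = 0.5;  σ√T = 0.0990
d₁ = [ln(385/365) + (0.066 + ½·0.14²)·0.5] / (σ√T) = (0.0533 + 0.0379) / 0.0990 = 0.9217 ⇒ 0.92
N(d₁) = N(0.92) = 0.8212
Δ_put = N(d₁) − 1 = 0.8212 − 1 = -0.1788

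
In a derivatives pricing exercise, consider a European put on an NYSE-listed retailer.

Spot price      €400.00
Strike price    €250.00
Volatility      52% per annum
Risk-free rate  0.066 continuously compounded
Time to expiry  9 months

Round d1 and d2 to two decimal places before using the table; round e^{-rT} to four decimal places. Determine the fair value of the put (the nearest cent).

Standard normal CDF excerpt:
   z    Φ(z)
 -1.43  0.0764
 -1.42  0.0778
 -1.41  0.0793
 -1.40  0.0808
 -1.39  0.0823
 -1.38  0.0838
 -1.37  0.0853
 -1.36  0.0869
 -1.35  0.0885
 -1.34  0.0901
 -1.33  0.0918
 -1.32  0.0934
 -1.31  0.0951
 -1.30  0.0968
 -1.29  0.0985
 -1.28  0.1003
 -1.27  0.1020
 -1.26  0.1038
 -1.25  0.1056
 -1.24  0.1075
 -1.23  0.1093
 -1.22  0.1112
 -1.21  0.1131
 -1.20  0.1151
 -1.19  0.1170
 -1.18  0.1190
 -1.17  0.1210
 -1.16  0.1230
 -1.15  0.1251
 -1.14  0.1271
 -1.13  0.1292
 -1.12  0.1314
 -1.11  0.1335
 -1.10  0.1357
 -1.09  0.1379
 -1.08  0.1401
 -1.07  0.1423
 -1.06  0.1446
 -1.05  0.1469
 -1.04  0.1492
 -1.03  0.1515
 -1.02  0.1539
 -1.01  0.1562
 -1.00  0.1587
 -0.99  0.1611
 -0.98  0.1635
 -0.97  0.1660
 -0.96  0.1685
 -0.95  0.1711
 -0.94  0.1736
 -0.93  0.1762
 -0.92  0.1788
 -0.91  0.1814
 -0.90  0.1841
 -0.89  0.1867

€8.40

T = 0.75;  σ√T = 0.4503
d₁ = [ln(400/250) + (0.066 + ½·0.52²)·0.75] / (σ√T) = (0.4700 + 0.1509) / 0.4503 = 1.3788 ⇒ 1.38
d₂ = 1.3788 − 0.4503 = 0.9284 ⇒ 0.93
exp(−rT) = exp(−0.066·0.75) = 0.9517
N(−d₂) = N(-0.93) = 0.1762;  N(−d₁) = N(-1.38) = 0.0838
P = 250·0.9517·0.1762 − 400·0.0838 = 41.9224 − 33.5200 = 8.4024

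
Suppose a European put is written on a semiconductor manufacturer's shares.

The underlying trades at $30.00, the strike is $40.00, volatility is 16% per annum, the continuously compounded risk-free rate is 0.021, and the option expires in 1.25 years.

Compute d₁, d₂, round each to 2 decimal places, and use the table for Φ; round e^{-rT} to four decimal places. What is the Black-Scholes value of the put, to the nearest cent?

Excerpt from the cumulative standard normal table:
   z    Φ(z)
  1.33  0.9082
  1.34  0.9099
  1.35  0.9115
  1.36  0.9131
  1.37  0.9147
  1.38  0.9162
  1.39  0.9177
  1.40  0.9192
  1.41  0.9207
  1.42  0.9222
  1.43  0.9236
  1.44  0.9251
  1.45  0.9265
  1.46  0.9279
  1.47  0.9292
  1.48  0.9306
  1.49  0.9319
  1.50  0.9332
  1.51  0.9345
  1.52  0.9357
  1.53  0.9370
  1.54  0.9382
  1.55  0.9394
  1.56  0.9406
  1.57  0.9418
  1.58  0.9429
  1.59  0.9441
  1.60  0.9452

$9.16

σ√T = 0.16 × 1.1180 = 0.1789
d₁ = [ln(30/40) + (0.021 + ½·0.16²)·1.25] / (σ√T) = (-0.2877 + 0.0423) / 0.1789 = -1.3720 ≈ -1.37
d₂ = -1.3720 − 0.1789 = -1.5509 ≈ -1.55
e^(−rT) = e^(−0.021·1.25) = 0.9741
N(−d₂) = N(1.55) = 0.9394;  N(−d₁) = N(1.37) = 0.9147
P = 40·0.9741·0.9394 − 30·0.9147 = 36.6028 − 27.4410 = 9.1618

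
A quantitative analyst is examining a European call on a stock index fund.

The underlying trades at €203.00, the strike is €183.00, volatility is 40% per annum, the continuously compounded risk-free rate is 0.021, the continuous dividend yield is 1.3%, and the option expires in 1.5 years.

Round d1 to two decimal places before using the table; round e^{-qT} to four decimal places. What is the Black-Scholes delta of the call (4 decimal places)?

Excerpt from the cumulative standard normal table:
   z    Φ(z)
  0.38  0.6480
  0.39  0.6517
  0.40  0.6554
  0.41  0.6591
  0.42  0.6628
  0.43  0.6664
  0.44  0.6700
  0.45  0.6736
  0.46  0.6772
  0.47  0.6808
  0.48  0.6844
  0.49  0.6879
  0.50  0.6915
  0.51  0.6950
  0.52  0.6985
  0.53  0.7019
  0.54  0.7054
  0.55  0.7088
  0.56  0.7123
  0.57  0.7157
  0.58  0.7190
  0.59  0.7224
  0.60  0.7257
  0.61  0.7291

T = 1.5;  σ√T = 0.4899
d₁ = [ln(203/183) + (0.021 − 0.013 + 0.4²/2)·1.5] / 0.4899 = [0.1037 + 0.1320] / 0.4899 = 0.4812 ≈ 0.48
N(d₁) = N(0.48) = 0.6844
Δ_call = e^(−qT)·N(d₁) = 0.9807·0.6844 = 0.6712

0.6712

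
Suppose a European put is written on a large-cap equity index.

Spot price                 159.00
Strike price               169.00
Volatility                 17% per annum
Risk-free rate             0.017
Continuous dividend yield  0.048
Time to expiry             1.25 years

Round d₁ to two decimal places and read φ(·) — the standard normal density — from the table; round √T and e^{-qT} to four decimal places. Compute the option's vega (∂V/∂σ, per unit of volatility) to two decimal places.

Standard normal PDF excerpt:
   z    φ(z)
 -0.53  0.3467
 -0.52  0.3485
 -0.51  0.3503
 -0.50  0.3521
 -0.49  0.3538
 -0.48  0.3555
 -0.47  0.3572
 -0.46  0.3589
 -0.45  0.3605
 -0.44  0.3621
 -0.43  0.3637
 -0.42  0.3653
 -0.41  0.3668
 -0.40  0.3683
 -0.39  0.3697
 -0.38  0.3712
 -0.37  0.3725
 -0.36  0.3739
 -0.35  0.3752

60.89

T = 1.25;  σ√T = 0.1901
ln(S/K) + (r − q + σ²/2)T = ln(159/169) + (0.017 − 0.048 + 0.17²/2)·1.25 = -0.0610 − 0.0207 = -0.0817
d₁ = -0.0817 / 0.1901 = -0.4298 → -0.43
√T = √1.25 = 1.1180
φ(d₁) = φ(-0.43) = 0.3637
e^(−qT) = e^(−0.048·1.25) = 0.9418
vega = S·e^(−qT)·φ(d₁)·√T = 159·0.9418·0.3637·1.1180 = 60.8893
(The call has the same vega.)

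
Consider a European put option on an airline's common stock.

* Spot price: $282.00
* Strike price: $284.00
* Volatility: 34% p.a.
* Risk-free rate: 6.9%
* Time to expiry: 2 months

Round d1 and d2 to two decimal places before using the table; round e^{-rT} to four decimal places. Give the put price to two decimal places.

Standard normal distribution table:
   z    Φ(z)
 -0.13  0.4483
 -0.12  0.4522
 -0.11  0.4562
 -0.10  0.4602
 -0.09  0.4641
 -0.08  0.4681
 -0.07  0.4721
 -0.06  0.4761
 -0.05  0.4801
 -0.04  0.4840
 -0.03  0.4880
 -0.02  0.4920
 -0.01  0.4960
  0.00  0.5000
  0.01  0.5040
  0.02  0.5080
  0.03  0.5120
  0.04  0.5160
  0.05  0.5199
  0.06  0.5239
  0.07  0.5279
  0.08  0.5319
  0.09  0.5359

σ√T = 0.34 × 0.4082 = 0.1388
d₁ = [ln(282/284) + (0.069 + ½·0.34²)·0.1667] / (σ√T) = (-0.0071 + 0.0211) / 0.1388 = 0.1013 which rounds to 0.10
d₂ = 0.1013 − 0.1388 = -0.0375 which rounds to -0.04
exp(−rT) = exp(−0.069·0.1667) = 0.9886
N(−d₂) = N(0.04) = 0.5160;  N(−d₁) = N(-0.10) = 0.4602
P = 284·0.9886·0.5160 − 282·0.4602 = 144.8734 − 129.7764 = 15.0970

$15.10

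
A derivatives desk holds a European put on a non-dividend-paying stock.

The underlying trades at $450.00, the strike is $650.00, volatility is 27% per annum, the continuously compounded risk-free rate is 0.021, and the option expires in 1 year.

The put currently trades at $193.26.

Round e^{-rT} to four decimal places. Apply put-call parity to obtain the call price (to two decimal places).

e^(−rT) = e^(−0.021·1) = 0.9792
Put-call parity: C − P = S − K·e^(−rT) = 450 − 650·0.9792 = 450 − 636.4800 = -186.4800
C = P + (C − P) = 193.26 + (-186.4800) = 6.7800

$6.78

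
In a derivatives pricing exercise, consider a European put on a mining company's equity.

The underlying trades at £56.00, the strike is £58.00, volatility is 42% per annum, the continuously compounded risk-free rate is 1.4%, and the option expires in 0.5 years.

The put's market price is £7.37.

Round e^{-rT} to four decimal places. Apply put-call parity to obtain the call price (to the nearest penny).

exp(−rT) = exp(−0.014·0.5) = 0.9930
Put-call parity: C − P = S − K·e^(−rT) = 56 − 58·0.9930 = 56 − 57.5940 = -1.5940
C = P + (C − P) = 7.37 + (-1.5940) = 5.7760

£5.78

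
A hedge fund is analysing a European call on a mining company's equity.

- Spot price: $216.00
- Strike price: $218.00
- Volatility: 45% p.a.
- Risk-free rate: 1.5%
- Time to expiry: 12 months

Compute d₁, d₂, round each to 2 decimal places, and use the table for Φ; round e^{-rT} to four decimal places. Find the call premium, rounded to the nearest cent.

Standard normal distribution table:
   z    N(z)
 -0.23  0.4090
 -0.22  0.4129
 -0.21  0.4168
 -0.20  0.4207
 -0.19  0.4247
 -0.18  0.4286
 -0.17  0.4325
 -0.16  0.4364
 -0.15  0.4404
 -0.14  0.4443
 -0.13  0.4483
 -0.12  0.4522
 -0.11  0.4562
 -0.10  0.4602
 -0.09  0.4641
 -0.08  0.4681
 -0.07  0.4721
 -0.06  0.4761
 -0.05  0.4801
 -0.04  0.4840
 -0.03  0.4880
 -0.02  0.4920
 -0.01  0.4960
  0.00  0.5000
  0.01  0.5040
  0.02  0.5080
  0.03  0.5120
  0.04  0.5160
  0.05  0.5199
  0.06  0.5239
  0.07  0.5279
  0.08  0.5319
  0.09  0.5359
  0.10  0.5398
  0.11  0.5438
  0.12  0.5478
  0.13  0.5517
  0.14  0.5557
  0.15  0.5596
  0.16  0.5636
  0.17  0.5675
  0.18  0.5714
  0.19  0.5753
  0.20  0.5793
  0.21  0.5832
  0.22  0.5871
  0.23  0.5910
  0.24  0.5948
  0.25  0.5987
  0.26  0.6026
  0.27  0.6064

$38.97

σ√T = 0.45 × 1.0000 = 0.4500
d₁ = [ln(216/218) + (0.015 + 0.45²/2)·1] / 0.4500 = [-0.0092 + 0.1163] / 0.4500 = 0.2379 which rounds to 0.24
d₂ = d₁ − σ√T = 0.2379 − 0.4500 = -0.2121 which rounds to -0.21
exp(−rT) = exp(−0.015·1) = 0.9851
N(d₁) = N(0.24) = 0.5948;  N(d₂) = N(-0.21) = 0.4168
C = 216·0.5948 − 218·0.9851·0.4168 = 128.4768 − 89.5086 = 38.9682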